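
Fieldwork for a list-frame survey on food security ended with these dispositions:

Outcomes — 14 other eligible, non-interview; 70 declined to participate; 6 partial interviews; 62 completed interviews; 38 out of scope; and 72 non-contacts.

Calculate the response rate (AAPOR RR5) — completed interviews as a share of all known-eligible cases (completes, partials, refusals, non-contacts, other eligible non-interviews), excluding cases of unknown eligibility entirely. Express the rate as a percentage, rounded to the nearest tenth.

Numerator = 62
Denominator = 62 + 6 + 70 + 72 + 14 = 224
RR5 = 62 / 224 = 0.2768

27.7%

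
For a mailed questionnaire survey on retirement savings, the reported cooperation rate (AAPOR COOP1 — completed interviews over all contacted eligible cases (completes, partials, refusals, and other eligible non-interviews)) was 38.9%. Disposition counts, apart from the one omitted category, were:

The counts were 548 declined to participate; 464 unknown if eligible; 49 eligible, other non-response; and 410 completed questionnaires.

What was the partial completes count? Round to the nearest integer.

COOP1 = 410 / D = 0.389
D = 410 / 0.389 = 1054.0
Rest of base = 1007
partial completes = 1054.0 − 1007 ≈ 47

47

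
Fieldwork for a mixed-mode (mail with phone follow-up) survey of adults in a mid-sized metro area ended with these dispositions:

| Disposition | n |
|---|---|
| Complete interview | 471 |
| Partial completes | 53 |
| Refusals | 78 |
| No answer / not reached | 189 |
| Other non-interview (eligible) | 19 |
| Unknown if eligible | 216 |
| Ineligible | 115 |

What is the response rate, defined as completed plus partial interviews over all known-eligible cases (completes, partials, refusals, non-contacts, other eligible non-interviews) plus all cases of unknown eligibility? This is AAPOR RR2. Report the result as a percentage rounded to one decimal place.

51.1%

Top = 471 + 53 = 524
Denom = 471 + 53 + 78 + 189 + 19 + 216 = 1026
RR2 = 524 / 1026 = 0.5107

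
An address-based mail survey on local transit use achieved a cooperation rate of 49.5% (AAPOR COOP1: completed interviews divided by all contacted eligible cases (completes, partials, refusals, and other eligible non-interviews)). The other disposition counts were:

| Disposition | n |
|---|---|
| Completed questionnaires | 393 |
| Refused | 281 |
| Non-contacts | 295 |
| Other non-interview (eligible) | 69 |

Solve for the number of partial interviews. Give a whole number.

COOP1 = 393 / D = 0.495
D = 393 / 0.495 = 793.9
Rest of base = 743
partial interviews = 793.9 − 743 ≈ 51

51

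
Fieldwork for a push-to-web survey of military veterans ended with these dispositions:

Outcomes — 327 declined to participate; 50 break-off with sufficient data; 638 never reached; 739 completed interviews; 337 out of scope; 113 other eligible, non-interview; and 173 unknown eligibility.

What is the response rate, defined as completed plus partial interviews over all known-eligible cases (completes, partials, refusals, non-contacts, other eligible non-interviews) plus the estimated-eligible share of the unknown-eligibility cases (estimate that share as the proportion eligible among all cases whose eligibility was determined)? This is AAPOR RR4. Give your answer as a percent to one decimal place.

39.2%

Numerator: 739 + 50 = 789
Eligible (known): 739 + 50 + 327 + 638 + 113 = 1867
e = 1867 / (1867 + 337) = 1867 / 2204 = 0.8471
Eligible share of unknowns: 0.8471 × 173 = 146.55
Denominator: 1867 + 146.55 = 2013.55
RR4 = 789 / 2013.55 = 0.3918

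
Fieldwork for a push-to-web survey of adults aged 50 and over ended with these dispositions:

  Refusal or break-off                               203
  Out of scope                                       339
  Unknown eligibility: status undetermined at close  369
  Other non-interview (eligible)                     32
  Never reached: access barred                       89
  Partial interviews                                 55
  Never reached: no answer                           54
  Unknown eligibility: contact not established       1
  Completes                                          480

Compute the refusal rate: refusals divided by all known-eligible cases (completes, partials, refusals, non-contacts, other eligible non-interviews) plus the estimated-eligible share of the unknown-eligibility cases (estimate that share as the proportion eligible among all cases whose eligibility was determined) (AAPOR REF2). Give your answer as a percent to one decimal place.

17.2%

No answer / not reached = 54 + 89 = 143
Undetermined eligibility = 1 + 369 = 370
Top: 203
Known eligible: 480 + 55 + 203 + 143 + 32 = 913
e = 913 / (913 + 339) = 913 / 1252 = 0.7292
Eligible share of unknowns: 0.7292 × 370 = 269.80
Denominator: 913 + 269.80 = 1182.80
REF2 = 203 / 1182.80 = 0.1716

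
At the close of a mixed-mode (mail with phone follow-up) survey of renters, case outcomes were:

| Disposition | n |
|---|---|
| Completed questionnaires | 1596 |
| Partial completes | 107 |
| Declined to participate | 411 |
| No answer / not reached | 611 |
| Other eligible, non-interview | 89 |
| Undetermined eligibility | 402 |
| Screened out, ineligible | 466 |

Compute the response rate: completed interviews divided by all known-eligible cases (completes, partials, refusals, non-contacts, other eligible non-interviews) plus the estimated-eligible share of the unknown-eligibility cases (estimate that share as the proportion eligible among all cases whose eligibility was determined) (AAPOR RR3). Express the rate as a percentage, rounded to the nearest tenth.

50.5%

Top: 1596
Determined eligible: 1596 + 107 + 411 + 611 + 89 = 2814
e = 2814 / (2814 + 466) = 2814 / 3280 = 0.8579
Eligible share of unknowns: 0.8579 × 402 = 344.88
Base: 2814 + 344.88 = 3158.88
RR3 = 1596 / 3158.88 = 0.5052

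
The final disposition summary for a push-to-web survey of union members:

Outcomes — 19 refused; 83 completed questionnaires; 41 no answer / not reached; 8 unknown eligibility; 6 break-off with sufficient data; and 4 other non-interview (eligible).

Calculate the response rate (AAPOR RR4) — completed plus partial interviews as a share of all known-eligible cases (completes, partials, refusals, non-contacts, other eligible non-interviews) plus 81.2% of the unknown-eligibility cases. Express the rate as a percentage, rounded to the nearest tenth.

55.8%

Top: 83 + 6 = 89
Eligible (known): 83 + 6 + 19 + 41 + 4 = 153
Estimated eligible among unknowns: 0.8120 × 8 = 6.50
Base: 153 + 6.50 = 159.50
RR4 = 89 / 159.50 = 0.5580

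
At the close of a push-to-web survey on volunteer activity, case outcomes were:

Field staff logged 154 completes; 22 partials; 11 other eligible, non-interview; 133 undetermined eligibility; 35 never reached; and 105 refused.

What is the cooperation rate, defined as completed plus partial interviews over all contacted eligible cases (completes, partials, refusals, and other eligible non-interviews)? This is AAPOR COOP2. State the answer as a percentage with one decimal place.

60.3%

Numerator = 154 + 22 = 176
Base = 154 + 22 + 105 + 11 = 292
COOP2 = 176 / 292 = 0.6027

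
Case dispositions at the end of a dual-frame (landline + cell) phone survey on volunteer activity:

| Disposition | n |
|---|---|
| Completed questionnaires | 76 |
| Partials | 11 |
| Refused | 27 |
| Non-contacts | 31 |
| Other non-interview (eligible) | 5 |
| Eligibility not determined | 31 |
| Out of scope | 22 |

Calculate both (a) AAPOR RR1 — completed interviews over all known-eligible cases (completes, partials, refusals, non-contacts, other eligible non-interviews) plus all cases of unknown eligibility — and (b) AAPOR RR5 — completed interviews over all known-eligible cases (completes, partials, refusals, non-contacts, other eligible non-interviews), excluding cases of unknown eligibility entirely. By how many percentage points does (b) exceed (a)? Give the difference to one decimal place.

Num → 76
Denom → 76 + 11 + 27 + 31 + 5 + 31 = 181
RR1 = 76 / 181 = 0.4199
Denom → 76 + 11 + 27 + 31 + 5 = 150
RR5 = 76 / 150 = 0.5067
Difference = 50.67 − 41.99 = 8.68 percentage points

8.7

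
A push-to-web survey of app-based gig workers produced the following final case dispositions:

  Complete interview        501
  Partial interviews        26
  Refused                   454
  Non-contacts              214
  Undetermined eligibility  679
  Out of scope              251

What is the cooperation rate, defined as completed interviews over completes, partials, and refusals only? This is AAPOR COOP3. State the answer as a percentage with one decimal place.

51.1%

Top: 501
Denominator: 501 + 26 + 454 = 981
COOP3 = 501 / 981 = 0.5107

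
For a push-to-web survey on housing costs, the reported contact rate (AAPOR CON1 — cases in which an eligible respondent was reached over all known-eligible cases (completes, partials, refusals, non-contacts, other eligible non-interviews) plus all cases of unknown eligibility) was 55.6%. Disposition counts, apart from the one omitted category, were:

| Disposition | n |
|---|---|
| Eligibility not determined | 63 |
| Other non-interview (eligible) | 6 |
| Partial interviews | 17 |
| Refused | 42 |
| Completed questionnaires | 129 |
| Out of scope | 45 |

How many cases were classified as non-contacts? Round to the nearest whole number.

92

Numerator → 129 + 17 + 42 + 6 = 194
CON1 = 194 / D = 0.556
D = 194 / 0.556 = 348.9
Rest of base = 257
non-contacts = 348.9 − 257 ≈ 92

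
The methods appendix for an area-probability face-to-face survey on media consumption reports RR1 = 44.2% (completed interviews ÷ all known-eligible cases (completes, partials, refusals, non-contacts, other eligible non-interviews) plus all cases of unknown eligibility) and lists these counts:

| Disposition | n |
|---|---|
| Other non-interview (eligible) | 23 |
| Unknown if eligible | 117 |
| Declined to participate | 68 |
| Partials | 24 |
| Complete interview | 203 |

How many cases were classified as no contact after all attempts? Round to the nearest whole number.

24

RR1 = 203 / D = 0.442
D = 203 / 0.442 = 459.3
Other denominator terms total 435
no contact after all attempts = 459.3 − 435 ≈ 24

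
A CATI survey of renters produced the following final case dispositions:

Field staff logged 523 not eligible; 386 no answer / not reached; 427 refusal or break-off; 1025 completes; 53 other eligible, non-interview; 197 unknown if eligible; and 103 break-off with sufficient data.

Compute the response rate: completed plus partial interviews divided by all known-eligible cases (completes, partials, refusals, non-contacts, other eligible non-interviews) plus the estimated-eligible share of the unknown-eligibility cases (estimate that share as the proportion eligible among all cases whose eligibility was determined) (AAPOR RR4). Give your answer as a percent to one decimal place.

52.5%

Top: 1025 + 103 = 1128
Eligible (known): 1025 + 103 + 427 + 386 + 53 = 1994
e = 1994 / (1994 + 523) = 1994 / 2517 = 0.7922
Estimated eligible among unknowns: 0.7922 × 197 = 156.06
Denom: 1994 + 156.06 = 2150.06
RR4 = 1128 / 2150.06 = 0.5246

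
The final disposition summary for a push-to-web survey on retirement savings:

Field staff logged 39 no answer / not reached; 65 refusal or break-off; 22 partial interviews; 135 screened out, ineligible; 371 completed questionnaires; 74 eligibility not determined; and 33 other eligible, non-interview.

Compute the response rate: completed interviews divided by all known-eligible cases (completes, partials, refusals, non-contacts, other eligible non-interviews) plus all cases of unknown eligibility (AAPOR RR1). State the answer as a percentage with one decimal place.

Top: 371
Denominator: 371 + 22 + 65 + 39 + 33 + 74 = 604
RR1 = 371 / 604 = 0.6142

61.4%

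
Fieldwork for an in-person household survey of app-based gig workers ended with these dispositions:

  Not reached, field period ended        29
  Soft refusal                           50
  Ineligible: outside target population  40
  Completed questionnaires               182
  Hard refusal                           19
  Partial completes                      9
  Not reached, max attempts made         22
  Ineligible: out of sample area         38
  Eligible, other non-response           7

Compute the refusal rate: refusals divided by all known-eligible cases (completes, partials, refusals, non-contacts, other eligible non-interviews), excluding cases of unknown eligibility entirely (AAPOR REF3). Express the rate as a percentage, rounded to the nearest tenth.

21.7%

Refused = 19 + 50 = 69
No contact after all attempts = 29 + 22 = 51
Not eligible = 40 + 38 = 78
Num → 69
Denom → 182 + 9 + 69 + 51 + 7 = 318
REF3 = 69 / 318 = 0.2170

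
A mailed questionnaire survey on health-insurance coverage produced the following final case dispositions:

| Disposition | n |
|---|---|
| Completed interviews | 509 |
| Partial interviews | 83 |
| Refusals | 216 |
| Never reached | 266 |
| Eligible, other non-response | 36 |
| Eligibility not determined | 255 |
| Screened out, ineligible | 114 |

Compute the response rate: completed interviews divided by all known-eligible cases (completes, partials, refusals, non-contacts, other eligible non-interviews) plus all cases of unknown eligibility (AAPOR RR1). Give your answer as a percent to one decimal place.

Num: 509
Denom: 509 + 83 + 216 + 266 + 36 + 255 = 1365
RR1 = 509 / 1365 = 0.3729

37.3%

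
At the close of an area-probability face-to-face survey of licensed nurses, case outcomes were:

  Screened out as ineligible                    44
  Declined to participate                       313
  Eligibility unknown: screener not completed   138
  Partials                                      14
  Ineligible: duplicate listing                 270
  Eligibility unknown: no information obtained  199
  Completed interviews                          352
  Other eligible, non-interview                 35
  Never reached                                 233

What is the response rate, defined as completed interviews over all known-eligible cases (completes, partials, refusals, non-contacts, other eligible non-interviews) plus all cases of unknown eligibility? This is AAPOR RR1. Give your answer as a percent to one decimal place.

Undetermined eligibility = 138 + 199 = 337
Not eligible = 44 + 270 = 314
Num: 352
Base: 352 + 14 + 313 + 233 + 35 + 337 = 1284
RR1 = 352 / 1284 = 0.2741

27.4%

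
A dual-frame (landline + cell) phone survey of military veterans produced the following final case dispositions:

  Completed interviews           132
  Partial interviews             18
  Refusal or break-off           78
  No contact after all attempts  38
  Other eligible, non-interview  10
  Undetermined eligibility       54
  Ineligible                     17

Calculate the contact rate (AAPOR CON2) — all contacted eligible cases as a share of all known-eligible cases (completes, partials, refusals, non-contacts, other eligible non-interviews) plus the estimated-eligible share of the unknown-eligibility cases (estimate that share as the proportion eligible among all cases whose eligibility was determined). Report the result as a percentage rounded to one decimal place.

Top → 132 + 18 + 78 + 10 = 238
Known eligible → 132 + 18 + 78 + 38 + 10 = 276
e = 276 / (276 + 17) = 276 / 293 = 0.9420
e × U → 0.9420 × 54 = 50.87
Denominator → 276 + 50.87 = 326.87
CON2 = 238 / 326.87 = 0.7281

72.8%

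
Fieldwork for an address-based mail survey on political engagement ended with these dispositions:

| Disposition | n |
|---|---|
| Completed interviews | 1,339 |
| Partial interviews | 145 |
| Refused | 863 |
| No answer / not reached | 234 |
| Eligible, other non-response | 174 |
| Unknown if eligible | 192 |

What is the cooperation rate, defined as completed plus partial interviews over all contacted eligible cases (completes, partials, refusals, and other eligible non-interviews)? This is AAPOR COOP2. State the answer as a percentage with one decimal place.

58.9%

Top = 1339 + 145 = 1484
Denom = 1339 + 145 + 863 + 174 = 2521
COOP2 = 1484 / 2521 = 0.5887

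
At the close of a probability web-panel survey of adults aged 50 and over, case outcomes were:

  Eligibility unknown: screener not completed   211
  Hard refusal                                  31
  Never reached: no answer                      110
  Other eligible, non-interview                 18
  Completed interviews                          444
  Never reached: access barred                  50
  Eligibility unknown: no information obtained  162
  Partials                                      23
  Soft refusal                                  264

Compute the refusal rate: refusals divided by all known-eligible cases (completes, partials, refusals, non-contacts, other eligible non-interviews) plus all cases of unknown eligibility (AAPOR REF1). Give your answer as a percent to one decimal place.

Refused = 31 + 264 = 295
No contact after all attempts = 110 + 50 = 160
Unknown eligibility = 211 + 162 = 373
Numerator: 295
Denom: 444 + 23 + 295 + 160 + 18 + 373 = 1313
REF1 = 295 / 1313 = 0.2247

22.5%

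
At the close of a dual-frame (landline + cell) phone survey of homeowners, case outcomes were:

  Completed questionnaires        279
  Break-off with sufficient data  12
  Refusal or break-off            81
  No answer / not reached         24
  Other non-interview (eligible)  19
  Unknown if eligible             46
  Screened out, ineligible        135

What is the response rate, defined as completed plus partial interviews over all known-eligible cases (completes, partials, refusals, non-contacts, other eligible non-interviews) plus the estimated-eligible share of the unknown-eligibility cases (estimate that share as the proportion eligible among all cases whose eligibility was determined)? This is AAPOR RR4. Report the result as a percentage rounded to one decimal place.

Top: 279 + 12 = 291
Eligible (known): 279 + 12 + 81 + 24 + 19 = 415
e = 415 / (415 + 135) = 415 / 550 = 0.7545
Eligible share of unknowns: 0.7545 × 46 = 34.71
Denominator: 415 + 34.71 = 449.71
RR4 = 291 / 449.71 = 0.6471

64.7%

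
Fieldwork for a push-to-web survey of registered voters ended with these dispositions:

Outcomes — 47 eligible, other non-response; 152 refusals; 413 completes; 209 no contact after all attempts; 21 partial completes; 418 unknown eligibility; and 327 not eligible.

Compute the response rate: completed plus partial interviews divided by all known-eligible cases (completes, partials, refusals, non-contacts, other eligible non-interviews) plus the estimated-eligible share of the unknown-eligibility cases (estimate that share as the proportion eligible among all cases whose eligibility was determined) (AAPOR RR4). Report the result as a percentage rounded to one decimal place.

38.0%

Numerator → 413 + 21 = 434
Eligible (known) → 413 + 21 + 152 + 209 + 47 = 842
e = 842 / (842 + 327) = 842 / 1169 = 0.7203
Eligible share of unknowns → 0.7203 × 418 = 301.09
Denominator → 842 + 301.09 = 1143.09
RR4 = 434 / 1143.09 = 0.3797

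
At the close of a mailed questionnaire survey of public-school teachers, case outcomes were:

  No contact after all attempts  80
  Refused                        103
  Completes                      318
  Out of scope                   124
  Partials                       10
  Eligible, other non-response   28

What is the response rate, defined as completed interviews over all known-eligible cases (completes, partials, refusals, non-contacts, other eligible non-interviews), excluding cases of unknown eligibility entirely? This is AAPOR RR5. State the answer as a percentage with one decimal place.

59.0%

Numerator = 318
Denominator = 318 + 10 + 103 + 80 + 28 = 539
RR5 = 318 / 539 = 0.5900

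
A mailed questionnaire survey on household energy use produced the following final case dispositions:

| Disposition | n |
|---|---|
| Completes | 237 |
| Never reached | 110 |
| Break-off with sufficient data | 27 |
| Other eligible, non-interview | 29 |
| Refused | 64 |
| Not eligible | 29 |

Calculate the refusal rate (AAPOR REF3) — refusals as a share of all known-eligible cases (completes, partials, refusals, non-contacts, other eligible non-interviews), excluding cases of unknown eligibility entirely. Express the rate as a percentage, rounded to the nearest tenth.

Numerator → 64
Denominator → 237 + 27 + 64 + 110 + 29 = 467
REF3 = 64 / 467 = 0.1370

13.7%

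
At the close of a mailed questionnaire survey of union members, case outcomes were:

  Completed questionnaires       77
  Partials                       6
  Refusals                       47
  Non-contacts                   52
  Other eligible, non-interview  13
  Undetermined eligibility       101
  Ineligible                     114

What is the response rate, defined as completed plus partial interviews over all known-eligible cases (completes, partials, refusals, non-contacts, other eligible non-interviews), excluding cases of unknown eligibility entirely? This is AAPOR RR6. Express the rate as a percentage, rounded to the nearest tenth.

42.6%

Num = 77 + 6 = 83
Denominator = 77 + 6 + 47 + 52 + 13 = 195
RR6 = 83 / 195 = 0.4256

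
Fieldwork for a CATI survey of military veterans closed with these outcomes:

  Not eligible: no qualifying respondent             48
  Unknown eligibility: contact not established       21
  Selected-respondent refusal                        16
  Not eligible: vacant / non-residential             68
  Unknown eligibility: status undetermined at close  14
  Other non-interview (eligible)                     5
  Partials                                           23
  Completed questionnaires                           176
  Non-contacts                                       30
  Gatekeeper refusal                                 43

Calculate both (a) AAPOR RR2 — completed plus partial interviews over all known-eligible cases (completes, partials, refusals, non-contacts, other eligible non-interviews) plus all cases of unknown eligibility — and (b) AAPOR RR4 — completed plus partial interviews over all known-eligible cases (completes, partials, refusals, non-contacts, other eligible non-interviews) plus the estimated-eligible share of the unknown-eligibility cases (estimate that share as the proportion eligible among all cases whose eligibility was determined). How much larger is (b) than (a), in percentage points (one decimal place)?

Refused = 43 + 16 = 59
Unknown eligibility = 21 + 14 = 35
Ineligible = 48 + 68 = 116
Numerator → 176 + 23 = 199
Denominator → 176 + 23 + 59 + 30 + 5 + 35 = 328
RR2 = 199 / 328 = 0.6067
Eligible (known) → 176 + 23 + 59 + 30 + 5 = 293
e = 293 / (293 + 116) = 293 / 409 = 0.7164
Eligible share of unknowns → 0.7164 × 35 = 25.07
Denominator → 293 + 25.07 = 318.07
RR4 = 199 / 318.07 = 0.6256
Difference = 62.56 − 60.67 = 1.89 percentage points

1.9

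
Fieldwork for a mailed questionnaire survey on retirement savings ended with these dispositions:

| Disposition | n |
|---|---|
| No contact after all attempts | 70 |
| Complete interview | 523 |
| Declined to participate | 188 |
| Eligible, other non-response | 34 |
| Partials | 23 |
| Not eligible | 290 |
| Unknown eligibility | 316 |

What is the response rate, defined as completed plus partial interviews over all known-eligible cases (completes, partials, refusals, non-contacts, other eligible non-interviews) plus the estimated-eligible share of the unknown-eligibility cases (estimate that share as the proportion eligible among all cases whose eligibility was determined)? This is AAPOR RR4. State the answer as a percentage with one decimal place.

Num: 523 + 23 = 546
Known eligible: 523 + 23 + 188 + 70 + 34 = 838
e = 838 / (838 + 290) = 838 / 1128 = 0.7429
Eligible share of unknowns: 0.7429 × 316 = 234.76
Denominator: 838 + 234.76 = 1072.76
RR4 = 546 / 1072.76 = 0.5090

50.9%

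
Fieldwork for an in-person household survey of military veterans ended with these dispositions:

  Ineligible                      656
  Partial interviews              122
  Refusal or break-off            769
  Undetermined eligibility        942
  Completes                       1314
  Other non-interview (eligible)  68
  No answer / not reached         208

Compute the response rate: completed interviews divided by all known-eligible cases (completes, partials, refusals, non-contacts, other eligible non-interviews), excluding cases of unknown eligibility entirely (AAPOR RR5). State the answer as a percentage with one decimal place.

Top: 1314
Denominator: 1314 + 122 + 769 + 208 + 68 = 2481
RR5 = 1314 / 2481 = 0.5296

53.0%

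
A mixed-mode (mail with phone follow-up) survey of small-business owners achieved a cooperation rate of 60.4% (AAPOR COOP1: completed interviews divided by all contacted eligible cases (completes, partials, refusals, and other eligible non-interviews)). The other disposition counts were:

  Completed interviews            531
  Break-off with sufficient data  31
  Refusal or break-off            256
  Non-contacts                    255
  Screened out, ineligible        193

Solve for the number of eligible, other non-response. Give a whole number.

COOP1 = 531 / D = 0.604
D = 531 / 0.604 = 879.1
Remaining denominator categories sum to 818
eligible, other non-response = 879.1 − 818 ≈ 61

61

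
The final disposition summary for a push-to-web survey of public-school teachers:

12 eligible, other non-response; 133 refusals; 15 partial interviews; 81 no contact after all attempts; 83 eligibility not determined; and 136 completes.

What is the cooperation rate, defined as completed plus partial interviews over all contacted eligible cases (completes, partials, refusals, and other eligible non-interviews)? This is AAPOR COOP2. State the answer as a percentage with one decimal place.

Numerator: 136 + 15 = 151
Denom: 136 + 15 + 133 + 12 = 296
COOP2 = 151 / 296 = 0.5101

51.0%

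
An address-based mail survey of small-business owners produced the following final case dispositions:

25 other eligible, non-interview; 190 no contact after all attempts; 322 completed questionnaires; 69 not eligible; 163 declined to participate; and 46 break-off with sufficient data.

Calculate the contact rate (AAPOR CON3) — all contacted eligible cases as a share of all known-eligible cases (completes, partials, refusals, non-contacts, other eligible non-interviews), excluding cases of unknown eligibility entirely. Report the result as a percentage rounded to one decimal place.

Numerator → 322 + 46 + 163 + 25 = 556
Denominator → 322 + 46 + 163 + 190 + 25 = 746
CON3 = 556 / 746 = 0.7453

74.5%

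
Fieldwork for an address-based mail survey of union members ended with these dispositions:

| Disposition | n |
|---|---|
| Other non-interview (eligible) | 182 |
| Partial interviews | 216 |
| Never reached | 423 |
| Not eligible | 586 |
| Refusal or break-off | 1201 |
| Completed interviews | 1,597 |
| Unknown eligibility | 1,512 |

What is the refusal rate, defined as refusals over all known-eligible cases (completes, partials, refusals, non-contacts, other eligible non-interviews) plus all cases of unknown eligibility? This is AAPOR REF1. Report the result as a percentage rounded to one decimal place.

23.4%

Num: 1201
Base: 1597 + 216 + 1201 + 423 + 182 + 1512 = 5131
REF1 = 1201 / 5131 = 0.2341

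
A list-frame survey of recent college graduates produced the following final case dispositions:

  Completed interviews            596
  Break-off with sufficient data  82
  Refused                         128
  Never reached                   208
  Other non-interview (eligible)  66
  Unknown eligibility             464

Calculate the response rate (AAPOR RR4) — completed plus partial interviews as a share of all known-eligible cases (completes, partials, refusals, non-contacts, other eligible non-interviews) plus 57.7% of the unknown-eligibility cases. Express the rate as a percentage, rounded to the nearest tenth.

50.3%

Numerator → 596 + 82 = 678
Eligible (known) → 596 + 82 + 128 + 208 + 66 = 1080
e × U → 0.5770 × 464 = 267.73
Denominator → 1080 + 267.73 = 1347.73
RR4 = 678 / 1347.73 = 0.5031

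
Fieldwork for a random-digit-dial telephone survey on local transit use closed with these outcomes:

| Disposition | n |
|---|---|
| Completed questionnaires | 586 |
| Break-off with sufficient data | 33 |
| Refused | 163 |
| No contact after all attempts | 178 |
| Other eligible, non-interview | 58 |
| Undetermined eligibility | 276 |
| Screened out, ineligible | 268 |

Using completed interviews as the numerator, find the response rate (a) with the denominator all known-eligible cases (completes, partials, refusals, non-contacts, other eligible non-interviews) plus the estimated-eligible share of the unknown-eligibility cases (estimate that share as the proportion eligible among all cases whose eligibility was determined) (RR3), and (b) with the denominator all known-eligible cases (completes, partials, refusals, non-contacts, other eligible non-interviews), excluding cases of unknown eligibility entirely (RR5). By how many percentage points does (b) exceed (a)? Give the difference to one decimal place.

10.2

Numerator → 586
Eligible (known) → 586 + 33 + 163 + 178 + 58 = 1018
e = 1018 / (1018 + 268) = 1018 / 1286 = 0.7916
e × U → 0.7916 × 276 = 218.48
Denominator → 1018 + 218.48 = 1236.48
RR3 = 586 / 1236.48 = 0.4739
Denominator → 586 + 33 + 163 + 178 + 58 = 1018
RR5 = 586 / 1018 = 0.5756
Difference = 57.56 − 47.39 = 10.17 percentage points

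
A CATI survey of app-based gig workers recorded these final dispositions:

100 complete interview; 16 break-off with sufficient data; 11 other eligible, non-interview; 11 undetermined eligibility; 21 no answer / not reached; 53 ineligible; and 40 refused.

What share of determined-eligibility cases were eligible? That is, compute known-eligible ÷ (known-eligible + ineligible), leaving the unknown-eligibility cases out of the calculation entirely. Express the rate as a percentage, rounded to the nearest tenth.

78.0%

Known eligible = 100 + 16 + 40 + 21 + 11 = 188
e = 188 / (188 + 53) = 188 / 241 = 0.7801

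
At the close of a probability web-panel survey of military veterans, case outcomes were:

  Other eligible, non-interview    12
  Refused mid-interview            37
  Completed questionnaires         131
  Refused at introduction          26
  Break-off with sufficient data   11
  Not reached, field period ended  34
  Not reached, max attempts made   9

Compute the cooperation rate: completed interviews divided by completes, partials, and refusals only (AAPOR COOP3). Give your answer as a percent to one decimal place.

Refusal or break-off = 26 + 37 = 63
Non-contacts = 34 + 9 = 43
Numerator: 131
Denom: 131 + 11 + 63 = 205
COOP3 = 131 / 205 = 0.6390

63.9%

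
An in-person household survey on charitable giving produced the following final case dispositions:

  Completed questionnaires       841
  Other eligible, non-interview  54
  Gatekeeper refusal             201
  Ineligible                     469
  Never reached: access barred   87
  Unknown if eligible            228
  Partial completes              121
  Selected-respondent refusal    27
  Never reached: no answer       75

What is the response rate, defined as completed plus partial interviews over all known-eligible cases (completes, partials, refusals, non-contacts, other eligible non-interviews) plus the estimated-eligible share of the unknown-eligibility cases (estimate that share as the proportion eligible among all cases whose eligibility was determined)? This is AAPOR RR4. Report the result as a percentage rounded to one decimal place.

Refusals = 201 + 27 = 228
Non-contacts = 75 + 87 = 162
Num: 841 + 121 = 962
Determined eligible: 841 + 121 + 228 + 162 + 54 = 1406
e = 1406 / (1406 + 469) = 1406 / 1875 = 0.7499
Eligible share of unknowns: 0.7499 × 228 = 170.98
Denom: 1406 + 170.98 = 1576.98
RR4 = 962 / 1576.98 = 0.6100

61.0%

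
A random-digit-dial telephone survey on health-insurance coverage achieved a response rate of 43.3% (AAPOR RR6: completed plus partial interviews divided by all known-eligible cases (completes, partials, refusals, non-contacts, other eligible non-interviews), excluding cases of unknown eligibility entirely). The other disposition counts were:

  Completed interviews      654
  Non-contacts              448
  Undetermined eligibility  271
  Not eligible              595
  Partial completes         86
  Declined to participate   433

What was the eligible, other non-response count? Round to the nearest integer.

88

Num → 654 + 86 = 740
RR6 = 740 / D = 0.433
D = 740 / 0.433 = 1709.0
Rest of base = 1621
eligible, other non-response = 1709.0 − 1621 ≈ 88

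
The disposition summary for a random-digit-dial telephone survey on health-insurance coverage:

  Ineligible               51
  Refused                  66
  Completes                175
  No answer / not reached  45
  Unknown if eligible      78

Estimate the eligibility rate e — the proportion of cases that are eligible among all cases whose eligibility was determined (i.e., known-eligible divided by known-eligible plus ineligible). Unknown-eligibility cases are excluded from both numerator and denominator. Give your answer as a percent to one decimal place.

Determined eligible = 175 + 66 + 45 = 286
e = 286 / (286 + 51) = 286 / 337 = 0.8487

84.9%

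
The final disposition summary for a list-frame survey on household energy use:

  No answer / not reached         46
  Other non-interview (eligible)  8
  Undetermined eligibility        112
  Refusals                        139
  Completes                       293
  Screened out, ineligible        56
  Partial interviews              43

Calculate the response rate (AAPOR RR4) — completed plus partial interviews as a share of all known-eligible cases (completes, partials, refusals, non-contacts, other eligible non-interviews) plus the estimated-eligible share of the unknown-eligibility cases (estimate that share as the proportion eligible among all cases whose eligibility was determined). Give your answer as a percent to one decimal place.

53.3%

Numerator: 293 + 43 = 336
Known eligible: 293 + 43 + 139 + 46 + 8 = 529
e = 529 / (529 + 56) = 529 / 585 = 0.9043
Estimated eligible among unknowns: 0.9043 × 112 = 101.28
Denominator: 529 + 101.28 = 630.28
RR4 = 336 / 630.28 = 0.5331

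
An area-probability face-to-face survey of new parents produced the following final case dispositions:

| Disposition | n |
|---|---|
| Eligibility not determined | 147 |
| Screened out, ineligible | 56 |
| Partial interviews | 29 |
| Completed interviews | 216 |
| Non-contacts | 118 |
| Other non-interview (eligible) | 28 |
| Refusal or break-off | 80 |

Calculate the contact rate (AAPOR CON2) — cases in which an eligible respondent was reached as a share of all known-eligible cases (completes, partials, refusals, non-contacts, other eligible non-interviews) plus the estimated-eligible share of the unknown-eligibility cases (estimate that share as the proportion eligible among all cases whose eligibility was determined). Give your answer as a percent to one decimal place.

Num: 216 + 29 + 80 + 28 = 353
Determined eligible: 216 + 29 + 80 + 118 + 28 = 471
e = 471 / (471 + 56) = 471 / 527 = 0.8937
Estimated eligible among unknowns: 0.8937 × 147 = 131.37
Denom: 471 + 131.37 = 602.37
CON2 = 353 / 602.37 = 0.5860

58.6%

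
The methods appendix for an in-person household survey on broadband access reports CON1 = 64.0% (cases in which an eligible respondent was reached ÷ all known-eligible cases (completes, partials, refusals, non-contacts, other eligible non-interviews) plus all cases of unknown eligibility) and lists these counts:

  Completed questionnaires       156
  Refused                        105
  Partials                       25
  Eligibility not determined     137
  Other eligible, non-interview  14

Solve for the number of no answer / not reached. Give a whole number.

Top = 156 + 25 + 105 + 14 = 300
CON1 = 300 / D = 0.640
D = 300 / 0.640 = 468.8
Remaining denominator categories sum to 437
no answer / not reached = 468.8 − 437 ≈ 32

32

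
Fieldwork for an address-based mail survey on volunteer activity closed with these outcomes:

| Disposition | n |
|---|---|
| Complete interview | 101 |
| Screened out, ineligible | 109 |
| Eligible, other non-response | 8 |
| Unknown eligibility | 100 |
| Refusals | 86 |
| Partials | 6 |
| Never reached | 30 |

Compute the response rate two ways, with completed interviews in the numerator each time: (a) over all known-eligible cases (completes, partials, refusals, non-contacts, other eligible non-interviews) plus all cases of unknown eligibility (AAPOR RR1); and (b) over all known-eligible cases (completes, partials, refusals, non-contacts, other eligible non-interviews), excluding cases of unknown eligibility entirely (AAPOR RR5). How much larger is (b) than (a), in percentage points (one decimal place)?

13.2

Numerator: 101
Denom: 101 + 6 + 86 + 30 + 8 + 100 = 331
RR1 = 101 / 331 = 0.3051
Denom: 101 + 6 + 86 + 30 + 8 = 231
RR5 = 101 / 231 = 0.4372
Difference = 43.72 − 30.51 = 13.21 percentage points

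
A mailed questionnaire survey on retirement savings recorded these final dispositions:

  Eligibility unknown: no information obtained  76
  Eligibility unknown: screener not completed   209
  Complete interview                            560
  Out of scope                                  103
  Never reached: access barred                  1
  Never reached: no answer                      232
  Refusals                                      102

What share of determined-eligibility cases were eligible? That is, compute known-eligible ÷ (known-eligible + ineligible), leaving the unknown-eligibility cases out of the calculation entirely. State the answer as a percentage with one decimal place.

No contact after all attempts = 232 + 1 = 233
Unknown if eligible = 209 + 76 = 285
Known eligible: 560 + 102 + 233 = 895
e = 895 / (895 + 103) = 895 / 998 = 0.8968

89.7%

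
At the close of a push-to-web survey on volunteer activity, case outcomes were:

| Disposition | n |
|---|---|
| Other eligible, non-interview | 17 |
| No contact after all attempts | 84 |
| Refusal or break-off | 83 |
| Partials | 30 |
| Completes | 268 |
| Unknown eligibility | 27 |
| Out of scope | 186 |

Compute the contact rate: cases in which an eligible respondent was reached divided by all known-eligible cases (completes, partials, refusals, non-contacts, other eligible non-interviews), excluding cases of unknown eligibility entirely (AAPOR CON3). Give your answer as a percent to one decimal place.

Num: 268 + 30 + 83 + 17 = 398
Base: 268 + 30 + 83 + 84 + 17 = 482
CON3 = 398 / 482 = 0.8257

82.6%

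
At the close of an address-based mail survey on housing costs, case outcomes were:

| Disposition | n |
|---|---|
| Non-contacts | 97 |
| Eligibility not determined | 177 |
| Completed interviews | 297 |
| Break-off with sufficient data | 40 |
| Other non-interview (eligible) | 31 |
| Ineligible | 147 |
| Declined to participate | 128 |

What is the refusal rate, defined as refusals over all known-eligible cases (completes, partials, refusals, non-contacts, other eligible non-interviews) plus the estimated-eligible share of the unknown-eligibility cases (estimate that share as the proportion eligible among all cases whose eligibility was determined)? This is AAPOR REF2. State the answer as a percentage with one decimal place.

17.4%

Top → 128
Known eligible → 297 + 40 + 128 + 97 + 31 = 593
e = 593 / (593 + 147) = 593 / 740 = 0.8014
e × U → 0.8014 × 177 = 141.85
Denom → 593 + 141.85 = 734.85
REF2 = 128 / 734.85 = 0.1742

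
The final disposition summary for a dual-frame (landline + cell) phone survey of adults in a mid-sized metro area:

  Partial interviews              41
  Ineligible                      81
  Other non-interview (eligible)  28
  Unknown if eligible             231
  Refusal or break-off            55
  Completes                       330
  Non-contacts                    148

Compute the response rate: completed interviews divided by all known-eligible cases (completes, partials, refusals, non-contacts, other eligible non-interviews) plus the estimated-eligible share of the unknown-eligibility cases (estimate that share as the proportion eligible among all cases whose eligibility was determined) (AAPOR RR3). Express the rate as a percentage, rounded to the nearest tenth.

Top = 330
Determined eligible = 330 + 41 + 55 + 148 + 28 = 602
e = 602 / (602 + 81) = 602 / 683 = 0.8814
Eligible share of unknowns = 0.8814 × 231 = 203.60
Denominator = 602 + 203.60 = 805.60
RR3 = 330 / 805.60 = 0.4096

41.0%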